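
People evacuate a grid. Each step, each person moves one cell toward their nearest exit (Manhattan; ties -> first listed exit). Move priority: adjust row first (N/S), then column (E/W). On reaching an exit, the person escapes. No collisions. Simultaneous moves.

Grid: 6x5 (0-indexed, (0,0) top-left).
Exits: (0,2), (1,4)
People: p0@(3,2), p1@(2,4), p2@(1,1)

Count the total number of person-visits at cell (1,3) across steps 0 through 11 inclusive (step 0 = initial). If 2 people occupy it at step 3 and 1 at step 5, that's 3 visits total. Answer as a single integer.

Step 0: p0@(3,2) p1@(2,4) p2@(1,1) -> at (1,3): 0 [-], cum=0
Step 1: p0@(2,2) p1@ESC p2@(0,1) -> at (1,3): 0 [-], cum=0
Step 2: p0@(1,2) p1@ESC p2@ESC -> at (1,3): 0 [-], cum=0
Step 3: p0@ESC p1@ESC p2@ESC -> at (1,3): 0 [-], cum=0
Total visits = 0

Answer: 0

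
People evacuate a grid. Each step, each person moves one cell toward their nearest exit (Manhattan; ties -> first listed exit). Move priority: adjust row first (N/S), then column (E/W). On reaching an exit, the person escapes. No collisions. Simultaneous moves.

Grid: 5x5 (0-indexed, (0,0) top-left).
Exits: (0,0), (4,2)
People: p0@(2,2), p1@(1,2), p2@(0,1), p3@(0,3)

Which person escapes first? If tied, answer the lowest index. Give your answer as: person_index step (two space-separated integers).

Step 1: p0:(2,2)->(3,2) | p1:(1,2)->(0,2) | p2:(0,1)->(0,0)->EXIT | p3:(0,3)->(0,2)
Step 2: p0:(3,2)->(4,2)->EXIT | p1:(0,2)->(0,1) | p2:escaped | p3:(0,2)->(0,1)
Step 3: p0:escaped | p1:(0,1)->(0,0)->EXIT | p2:escaped | p3:(0,1)->(0,0)->EXIT
Exit steps: [2, 3, 1, 3]
First to escape: p2 at step 1

Answer: 2 1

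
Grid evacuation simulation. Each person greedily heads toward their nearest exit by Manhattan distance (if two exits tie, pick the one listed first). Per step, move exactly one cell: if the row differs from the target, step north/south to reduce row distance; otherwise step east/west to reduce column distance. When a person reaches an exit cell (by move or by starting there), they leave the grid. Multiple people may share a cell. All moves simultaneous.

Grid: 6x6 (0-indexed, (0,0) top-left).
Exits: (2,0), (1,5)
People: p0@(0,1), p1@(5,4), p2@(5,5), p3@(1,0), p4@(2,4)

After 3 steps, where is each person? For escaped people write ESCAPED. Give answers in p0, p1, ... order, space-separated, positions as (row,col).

Step 1: p0:(0,1)->(1,1) | p1:(5,4)->(4,4) | p2:(5,5)->(4,5) | p3:(1,0)->(2,0)->EXIT | p4:(2,4)->(1,4)
Step 2: p0:(1,1)->(2,1) | p1:(4,4)->(3,4) | p2:(4,5)->(3,5) | p3:escaped | p4:(1,4)->(1,5)->EXIT
Step 3: p0:(2,1)->(2,0)->EXIT | p1:(3,4)->(2,4) | p2:(3,5)->(2,5) | p3:escaped | p4:escaped

ESCAPED (2,4) (2,5) ESCAPED ESCAPED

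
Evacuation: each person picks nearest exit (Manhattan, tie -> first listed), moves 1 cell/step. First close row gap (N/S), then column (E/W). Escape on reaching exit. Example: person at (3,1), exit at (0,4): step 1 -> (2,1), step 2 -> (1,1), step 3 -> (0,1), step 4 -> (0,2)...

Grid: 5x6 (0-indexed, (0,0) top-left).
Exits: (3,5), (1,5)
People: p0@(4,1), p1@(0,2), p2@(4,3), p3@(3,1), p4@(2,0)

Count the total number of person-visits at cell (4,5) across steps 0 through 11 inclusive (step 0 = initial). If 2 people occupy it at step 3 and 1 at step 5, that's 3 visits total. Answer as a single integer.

Answer: 0

Derivation:
Step 0: p0@(4,1) p1@(0,2) p2@(4,3) p3@(3,1) p4@(2,0) -> at (4,5): 0 [-], cum=0
Step 1: p0@(3,1) p1@(1,2) p2@(3,3) p3@(3,2) p4@(3,0) -> at (4,5): 0 [-], cum=0
Step 2: p0@(3,2) p1@(1,3) p2@(3,4) p3@(3,3) p4@(3,1) -> at (4,5): 0 [-], cum=0
Step 3: p0@(3,3) p1@(1,4) p2@ESC p3@(3,4) p4@(3,2) -> at (4,5): 0 [-], cum=0
Step 4: p0@(3,4) p1@ESC p2@ESC p3@ESC p4@(3,3) -> at (4,5): 0 [-], cum=0
Step 5: p0@ESC p1@ESC p2@ESC p3@ESC p4@(3,4) -> at (4,5): 0 [-], cum=0
Step 6: p0@ESC p1@ESC p2@ESC p3@ESC p4@ESC -> at (4,5): 0 [-], cum=0
Total visits = 0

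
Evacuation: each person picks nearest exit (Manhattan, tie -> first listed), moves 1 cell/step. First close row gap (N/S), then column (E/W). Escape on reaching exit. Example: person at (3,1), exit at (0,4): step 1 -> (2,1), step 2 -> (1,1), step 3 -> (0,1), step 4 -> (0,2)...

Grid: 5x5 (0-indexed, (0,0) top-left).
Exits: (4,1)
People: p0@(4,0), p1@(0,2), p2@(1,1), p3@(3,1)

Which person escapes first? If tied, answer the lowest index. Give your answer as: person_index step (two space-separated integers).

Answer: 0 1

Derivation:
Step 1: p0:(4,0)->(4,1)->EXIT | p1:(0,2)->(1,2) | p2:(1,1)->(2,1) | p3:(3,1)->(4,1)->EXIT
Step 2: p0:escaped | p1:(1,2)->(2,2) | p2:(2,1)->(3,1) | p3:escaped
Step 3: p0:escaped | p1:(2,2)->(3,2) | p2:(3,1)->(4,1)->EXIT | p3:escaped
Step 4: p0:escaped | p1:(3,2)->(4,2) | p2:escaped | p3:escaped
Step 5: p0:escaped | p1:(4,2)->(4,1)->EXIT | p2:escaped | p3:escaped
Exit steps: [1, 5, 3, 1]
First to escape: p0 at step 1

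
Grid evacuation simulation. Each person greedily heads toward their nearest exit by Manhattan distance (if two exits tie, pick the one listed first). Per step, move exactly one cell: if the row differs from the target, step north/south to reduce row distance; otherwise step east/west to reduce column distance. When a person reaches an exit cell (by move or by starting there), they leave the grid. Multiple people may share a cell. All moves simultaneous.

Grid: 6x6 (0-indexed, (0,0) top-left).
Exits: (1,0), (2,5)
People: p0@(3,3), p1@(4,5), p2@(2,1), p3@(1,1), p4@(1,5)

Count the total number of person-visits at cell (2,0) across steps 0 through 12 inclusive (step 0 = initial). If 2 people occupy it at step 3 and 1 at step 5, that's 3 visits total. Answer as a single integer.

Step 0: p0@(3,3) p1@(4,5) p2@(2,1) p3@(1,1) p4@(1,5) -> at (2,0): 0 [-], cum=0
Step 1: p0@(2,3) p1@(3,5) p2@(1,1) p3@ESC p4@ESC -> at (2,0): 0 [-], cum=0
Step 2: p0@(2,4) p1@ESC p2@ESC p3@ESC p4@ESC -> at (2,0): 0 [-], cum=0
Step 3: p0@ESC p1@ESC p2@ESC p3@ESC p4@ESC -> at (2,0): 0 [-], cum=0
Total visits = 0

Answer: 0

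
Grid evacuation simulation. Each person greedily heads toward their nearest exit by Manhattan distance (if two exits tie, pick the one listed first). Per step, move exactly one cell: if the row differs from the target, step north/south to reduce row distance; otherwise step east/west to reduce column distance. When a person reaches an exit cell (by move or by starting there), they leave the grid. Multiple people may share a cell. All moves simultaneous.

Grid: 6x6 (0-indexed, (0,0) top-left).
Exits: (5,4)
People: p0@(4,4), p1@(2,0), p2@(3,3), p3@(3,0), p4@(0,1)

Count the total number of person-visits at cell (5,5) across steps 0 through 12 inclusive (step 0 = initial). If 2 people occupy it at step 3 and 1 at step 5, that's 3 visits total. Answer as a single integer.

Step 0: p0@(4,4) p1@(2,0) p2@(3,3) p3@(3,0) p4@(0,1) -> at (5,5): 0 [-], cum=0
Step 1: p0@ESC p1@(3,0) p2@(4,3) p3@(4,0) p4@(1,1) -> at (5,5): 0 [-], cum=0
Step 2: p0@ESC p1@(4,0) p2@(5,3) p3@(5,0) p4@(2,1) -> at (5,5): 0 [-], cum=0
Step 3: p0@ESC p1@(5,0) p2@ESC p3@(5,1) p4@(3,1) -> at (5,5): 0 [-], cum=0
Step 4: p0@ESC p1@(5,1) p2@ESC p3@(5,2) p4@(4,1) -> at (5,5): 0 [-], cum=0
Step 5: p0@ESC p1@(5,2) p2@ESC p3@(5,3) p4@(5,1) -> at (5,5): 0 [-], cum=0
Step 6: p0@ESC p1@(5,3) p2@ESC p3@ESC p4@(5,2) -> at (5,5): 0 [-], cum=0
Step 7: p0@ESC p1@ESC p2@ESC p3@ESC p4@(5,3) -> at (5,5): 0 [-], cum=0
Step 8: p0@ESC p1@ESC p2@ESC p3@ESC p4@ESC -> at (5,5): 0 [-], cum=0
Total visits = 0

Answer: 0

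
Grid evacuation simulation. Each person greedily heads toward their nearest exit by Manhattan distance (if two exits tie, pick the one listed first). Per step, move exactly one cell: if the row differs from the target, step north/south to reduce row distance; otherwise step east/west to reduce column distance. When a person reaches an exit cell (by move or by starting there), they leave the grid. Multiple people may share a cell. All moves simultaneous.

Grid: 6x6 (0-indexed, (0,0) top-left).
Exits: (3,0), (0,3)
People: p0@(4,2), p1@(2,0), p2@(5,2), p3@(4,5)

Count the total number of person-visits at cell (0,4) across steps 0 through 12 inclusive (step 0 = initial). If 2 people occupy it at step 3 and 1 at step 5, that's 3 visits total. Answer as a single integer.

Step 0: p0@(4,2) p1@(2,0) p2@(5,2) p3@(4,5) -> at (0,4): 0 [-], cum=0
Step 1: p0@(3,2) p1@ESC p2@(4,2) p3@(3,5) -> at (0,4): 0 [-], cum=0
Step 2: p0@(3,1) p1@ESC p2@(3,2) p3@(3,4) -> at (0,4): 0 [-], cum=0
Step 3: p0@ESC p1@ESC p2@(3,1) p3@(3,3) -> at (0,4): 0 [-], cum=0
Step 4: p0@ESC p1@ESC p2@ESC p3@(3,2) -> at (0,4): 0 [-], cum=0
Step 5: p0@ESC p1@ESC p2@ESC p3@(3,1) -> at (0,4): 0 [-], cum=0
Step 6: p0@ESC p1@ESC p2@ESC p3@ESC -> at (0,4): 0 [-], cum=0
Total visits = 0

Answer: 0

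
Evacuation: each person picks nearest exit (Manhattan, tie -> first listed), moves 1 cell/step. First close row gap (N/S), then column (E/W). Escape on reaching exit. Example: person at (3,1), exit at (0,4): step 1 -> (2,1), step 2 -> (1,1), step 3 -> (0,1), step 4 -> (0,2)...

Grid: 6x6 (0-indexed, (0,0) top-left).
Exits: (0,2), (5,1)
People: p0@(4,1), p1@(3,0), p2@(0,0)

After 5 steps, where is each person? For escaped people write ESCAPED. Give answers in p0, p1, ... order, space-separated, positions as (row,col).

Step 1: p0:(4,1)->(5,1)->EXIT | p1:(3,0)->(4,0) | p2:(0,0)->(0,1)
Step 2: p0:escaped | p1:(4,0)->(5,0) | p2:(0,1)->(0,2)->EXIT
Step 3: p0:escaped | p1:(5,0)->(5,1)->EXIT | p2:escaped

ESCAPED ESCAPED ESCAPED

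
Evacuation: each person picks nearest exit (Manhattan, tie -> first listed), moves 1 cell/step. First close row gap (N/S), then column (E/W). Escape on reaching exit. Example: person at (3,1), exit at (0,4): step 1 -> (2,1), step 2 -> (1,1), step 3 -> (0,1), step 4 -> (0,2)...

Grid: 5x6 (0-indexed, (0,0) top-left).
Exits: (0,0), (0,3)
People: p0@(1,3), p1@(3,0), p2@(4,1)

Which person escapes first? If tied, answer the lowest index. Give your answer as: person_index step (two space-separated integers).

Answer: 0 1

Derivation:
Step 1: p0:(1,3)->(0,3)->EXIT | p1:(3,0)->(2,0) | p2:(4,1)->(3,1)
Step 2: p0:escaped | p1:(2,0)->(1,0) | p2:(3,1)->(2,1)
Step 3: p0:escaped | p1:(1,0)->(0,0)->EXIT | p2:(2,1)->(1,1)
Step 4: p0:escaped | p1:escaped | p2:(1,1)->(0,1)
Step 5: p0:escaped | p1:escaped | p2:(0,1)->(0,0)->EXIT
Exit steps: [1, 3, 5]
First to escape: p0 at step 1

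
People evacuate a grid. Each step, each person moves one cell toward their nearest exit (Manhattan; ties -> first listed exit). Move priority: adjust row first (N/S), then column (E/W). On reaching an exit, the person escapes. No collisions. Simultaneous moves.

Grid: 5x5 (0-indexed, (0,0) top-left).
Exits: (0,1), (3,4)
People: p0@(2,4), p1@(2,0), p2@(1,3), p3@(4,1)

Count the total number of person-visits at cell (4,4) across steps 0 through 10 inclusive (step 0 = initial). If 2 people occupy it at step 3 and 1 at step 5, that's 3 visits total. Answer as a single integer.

Answer: 0

Derivation:
Step 0: p0@(2,4) p1@(2,0) p2@(1,3) p3@(4,1) -> at (4,4): 0 [-], cum=0
Step 1: p0@ESC p1@(1,0) p2@(0,3) p3@(3,1) -> at (4,4): 0 [-], cum=0
Step 2: p0@ESC p1@(0,0) p2@(0,2) p3@(2,1) -> at (4,4): 0 [-], cum=0
Step 3: p0@ESC p1@ESC p2@ESC p3@(1,1) -> at (4,4): 0 [-], cum=0
Step 4: p0@ESC p1@ESC p2@ESC p3@ESC -> at (4,4): 0 [-], cum=0
Total visits = 0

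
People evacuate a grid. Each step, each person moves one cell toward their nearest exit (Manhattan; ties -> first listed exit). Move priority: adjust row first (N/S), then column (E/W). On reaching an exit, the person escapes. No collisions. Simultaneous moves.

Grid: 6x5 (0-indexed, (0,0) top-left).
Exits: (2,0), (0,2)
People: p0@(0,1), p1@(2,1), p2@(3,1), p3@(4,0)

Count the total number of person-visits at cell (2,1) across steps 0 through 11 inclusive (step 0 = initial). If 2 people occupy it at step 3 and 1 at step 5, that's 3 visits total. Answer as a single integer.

Step 0: p0@(0,1) p1@(2,1) p2@(3,1) p3@(4,0) -> at (2,1): 1 [p1], cum=1
Step 1: p0@ESC p1@ESC p2@(2,1) p3@(3,0) -> at (2,1): 1 [p2], cum=2
Step 2: p0@ESC p1@ESC p2@ESC p3@ESC -> at (2,1): 0 [-], cum=2
Total visits = 2

Answer: 2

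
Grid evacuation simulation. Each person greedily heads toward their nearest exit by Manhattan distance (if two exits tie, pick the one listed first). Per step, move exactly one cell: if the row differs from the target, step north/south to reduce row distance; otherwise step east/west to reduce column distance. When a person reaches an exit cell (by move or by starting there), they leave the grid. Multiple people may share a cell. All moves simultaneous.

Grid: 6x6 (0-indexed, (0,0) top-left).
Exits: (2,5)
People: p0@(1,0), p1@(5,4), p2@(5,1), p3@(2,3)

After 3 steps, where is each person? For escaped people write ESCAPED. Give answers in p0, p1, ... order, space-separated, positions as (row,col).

Step 1: p0:(1,0)->(2,0) | p1:(5,4)->(4,4) | p2:(5,1)->(4,1) | p3:(2,3)->(2,4)
Step 2: p0:(2,0)->(2,1) | p1:(4,4)->(3,4) | p2:(4,1)->(3,1) | p3:(2,4)->(2,5)->EXIT
Step 3: p0:(2,1)->(2,2) | p1:(3,4)->(2,4) | p2:(3,1)->(2,1) | p3:escaped

(2,2) (2,4) (2,1) ESCAPED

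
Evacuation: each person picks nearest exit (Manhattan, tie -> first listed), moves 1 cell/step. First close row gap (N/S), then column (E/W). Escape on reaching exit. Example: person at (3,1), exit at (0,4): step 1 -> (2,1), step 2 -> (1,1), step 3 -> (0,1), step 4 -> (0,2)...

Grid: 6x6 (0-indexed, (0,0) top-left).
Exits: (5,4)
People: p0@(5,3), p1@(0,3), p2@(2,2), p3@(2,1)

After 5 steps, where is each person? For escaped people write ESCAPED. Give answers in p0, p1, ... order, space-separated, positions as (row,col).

Step 1: p0:(5,3)->(5,4)->EXIT | p1:(0,3)->(1,3) | p2:(2,2)->(3,2) | p3:(2,1)->(3,1)
Step 2: p0:escaped | p1:(1,3)->(2,3) | p2:(3,2)->(4,2) | p3:(3,1)->(4,1)
Step 3: p0:escaped | p1:(2,3)->(3,3) | p2:(4,2)->(5,2) | p3:(4,1)->(5,1)
Step 4: p0:escaped | p1:(3,3)->(4,3) | p2:(5,2)->(5,3) | p3:(5,1)->(5,2)
Step 5: p0:escaped | p1:(4,3)->(5,3) | p2:(5,3)->(5,4)->EXIT | p3:(5,2)->(5,3)

ESCAPED (5,3) ESCAPED (5,3)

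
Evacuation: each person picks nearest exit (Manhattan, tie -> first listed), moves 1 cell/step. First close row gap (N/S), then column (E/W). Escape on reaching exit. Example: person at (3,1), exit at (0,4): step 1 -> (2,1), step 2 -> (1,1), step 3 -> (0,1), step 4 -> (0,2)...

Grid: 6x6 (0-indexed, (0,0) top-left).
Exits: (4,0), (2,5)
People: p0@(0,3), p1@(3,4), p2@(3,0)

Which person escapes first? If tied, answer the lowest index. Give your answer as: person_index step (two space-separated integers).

Answer: 2 1

Derivation:
Step 1: p0:(0,3)->(1,3) | p1:(3,4)->(2,4) | p2:(3,0)->(4,0)->EXIT
Step 2: p0:(1,3)->(2,3) | p1:(2,4)->(2,5)->EXIT | p2:escaped
Step 3: p0:(2,3)->(2,4) | p1:escaped | p2:escaped
Step 4: p0:(2,4)->(2,5)->EXIT | p1:escaped | p2:escaped
Exit steps: [4, 2, 1]
First to escape: p2 at step 1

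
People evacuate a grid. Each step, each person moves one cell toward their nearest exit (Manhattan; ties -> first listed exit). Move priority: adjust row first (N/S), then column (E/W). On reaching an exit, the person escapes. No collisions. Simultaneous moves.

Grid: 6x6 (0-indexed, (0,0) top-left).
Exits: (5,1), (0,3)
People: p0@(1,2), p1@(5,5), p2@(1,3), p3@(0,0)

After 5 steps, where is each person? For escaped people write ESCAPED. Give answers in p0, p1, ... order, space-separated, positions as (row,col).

Step 1: p0:(1,2)->(0,2) | p1:(5,5)->(5,4) | p2:(1,3)->(0,3)->EXIT | p3:(0,0)->(0,1)
Step 2: p0:(0,2)->(0,3)->EXIT | p1:(5,4)->(5,3) | p2:escaped | p3:(0,1)->(0,2)
Step 3: p0:escaped | p1:(5,3)->(5,2) | p2:escaped | p3:(0,2)->(0,3)->EXIT
Step 4: p0:escaped | p1:(5,2)->(5,1)->EXIT | p2:escaped | p3:escaped

ESCAPED ESCAPED ESCAPED ESCAPED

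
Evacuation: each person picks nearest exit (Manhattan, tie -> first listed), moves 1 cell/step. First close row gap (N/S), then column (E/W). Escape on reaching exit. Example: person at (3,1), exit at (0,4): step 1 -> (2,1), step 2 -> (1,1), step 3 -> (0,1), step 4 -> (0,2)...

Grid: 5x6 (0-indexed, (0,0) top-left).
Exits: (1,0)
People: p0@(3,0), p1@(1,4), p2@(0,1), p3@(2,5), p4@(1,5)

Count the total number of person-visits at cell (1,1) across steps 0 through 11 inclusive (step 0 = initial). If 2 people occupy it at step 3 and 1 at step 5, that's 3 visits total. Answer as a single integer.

Step 0: p0@(3,0) p1@(1,4) p2@(0,1) p3@(2,5) p4@(1,5) -> at (1,1): 0 [-], cum=0
Step 1: p0@(2,0) p1@(1,3) p2@(1,1) p3@(1,5) p4@(1,4) -> at (1,1): 1 [p2], cum=1
Step 2: p0@ESC p1@(1,2) p2@ESC p3@(1,4) p4@(1,3) -> at (1,1): 0 [-], cum=1
Step 3: p0@ESC p1@(1,1) p2@ESC p3@(1,3) p4@(1,2) -> at (1,1): 1 [p1], cum=2
Step 4: p0@ESC p1@ESC p2@ESC p3@(1,2) p4@(1,1) -> at (1,1): 1 [p4], cum=3
Step 5: p0@ESC p1@ESC p2@ESC p3@(1,1) p4@ESC -> at (1,1): 1 [p3], cum=4
Step 6: p0@ESC p1@ESC p2@ESC p3@ESC p4@ESC -> at (1,1): 0 [-], cum=4
Total visits = 4

Answer: 4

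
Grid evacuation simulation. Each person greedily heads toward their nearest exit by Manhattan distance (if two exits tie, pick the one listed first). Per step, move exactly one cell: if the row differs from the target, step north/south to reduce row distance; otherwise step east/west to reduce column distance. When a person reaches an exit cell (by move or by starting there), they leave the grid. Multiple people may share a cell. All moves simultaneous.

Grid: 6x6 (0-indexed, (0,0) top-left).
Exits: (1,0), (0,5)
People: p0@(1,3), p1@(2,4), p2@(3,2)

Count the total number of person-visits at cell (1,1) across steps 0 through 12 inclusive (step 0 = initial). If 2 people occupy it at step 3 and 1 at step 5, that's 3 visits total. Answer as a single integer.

Step 0: p0@(1,3) p1@(2,4) p2@(3,2) -> at (1,1): 0 [-], cum=0
Step 1: p0@(1,2) p1@(1,4) p2@(2,2) -> at (1,1): 0 [-], cum=0
Step 2: p0@(1,1) p1@(0,4) p2@(1,2) -> at (1,1): 1 [p0], cum=1
Step 3: p0@ESC p1@ESC p2@(1,1) -> at (1,1): 1 [p2], cum=2
Step 4: p0@ESC p1@ESC p2@ESC -> at (1,1): 0 [-], cum=2
Total visits = 2

Answer: 2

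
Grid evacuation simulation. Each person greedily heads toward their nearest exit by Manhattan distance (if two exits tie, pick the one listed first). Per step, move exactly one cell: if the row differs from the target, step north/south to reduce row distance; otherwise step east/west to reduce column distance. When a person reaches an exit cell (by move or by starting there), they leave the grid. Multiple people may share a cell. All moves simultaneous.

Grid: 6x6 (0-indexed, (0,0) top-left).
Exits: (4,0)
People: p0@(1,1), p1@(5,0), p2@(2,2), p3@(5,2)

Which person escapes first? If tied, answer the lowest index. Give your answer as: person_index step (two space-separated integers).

Answer: 1 1

Derivation:
Step 1: p0:(1,1)->(2,1) | p1:(5,0)->(4,0)->EXIT | p2:(2,2)->(3,2) | p3:(5,2)->(4,2)
Step 2: p0:(2,1)->(3,1) | p1:escaped | p2:(3,2)->(4,2) | p3:(4,2)->(4,1)
Step 3: p0:(3,1)->(4,1) | p1:escaped | p2:(4,2)->(4,1) | p3:(4,1)->(4,0)->EXIT
Step 4: p0:(4,1)->(4,0)->EXIT | p1:escaped | p2:(4,1)->(4,0)->EXIT | p3:escaped
Exit steps: [4, 1, 4, 3]
First to escape: p1 at step 1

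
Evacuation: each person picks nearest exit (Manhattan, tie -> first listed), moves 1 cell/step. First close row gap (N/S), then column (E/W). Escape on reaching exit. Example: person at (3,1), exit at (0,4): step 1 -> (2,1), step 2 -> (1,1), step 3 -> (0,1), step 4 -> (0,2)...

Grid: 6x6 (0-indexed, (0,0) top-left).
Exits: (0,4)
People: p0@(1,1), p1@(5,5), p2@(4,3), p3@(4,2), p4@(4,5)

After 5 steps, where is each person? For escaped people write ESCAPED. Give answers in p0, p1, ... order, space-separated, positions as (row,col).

Step 1: p0:(1,1)->(0,1) | p1:(5,5)->(4,5) | p2:(4,3)->(3,3) | p3:(4,2)->(3,2) | p4:(4,5)->(3,5)
Step 2: p0:(0,1)->(0,2) | p1:(4,5)->(3,5) | p2:(3,3)->(2,3) | p3:(3,2)->(2,2) | p4:(3,5)->(2,5)
Step 3: p0:(0,2)->(0,3) | p1:(3,5)->(2,5) | p2:(2,3)->(1,3) | p3:(2,2)->(1,2) | p4:(2,5)->(1,5)
Step 4: p0:(0,3)->(0,4)->EXIT | p1:(2,5)->(1,5) | p2:(1,3)->(0,3) | p3:(1,2)->(0,2) | p4:(1,5)->(0,5)
Step 5: p0:escaped | p1:(1,5)->(0,5) | p2:(0,3)->(0,4)->EXIT | p3:(0,2)->(0,3) | p4:(0,5)->(0,4)->EXIT

ESCAPED (0,5) ESCAPED (0,3) ESCAPED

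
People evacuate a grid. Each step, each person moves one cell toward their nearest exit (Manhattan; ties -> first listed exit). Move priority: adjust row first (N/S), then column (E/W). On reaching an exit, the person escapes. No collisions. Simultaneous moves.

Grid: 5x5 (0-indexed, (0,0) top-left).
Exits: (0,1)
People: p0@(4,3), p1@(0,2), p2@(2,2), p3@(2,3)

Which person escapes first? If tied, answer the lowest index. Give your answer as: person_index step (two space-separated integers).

Answer: 1 1

Derivation:
Step 1: p0:(4,3)->(3,3) | p1:(0,2)->(0,1)->EXIT | p2:(2,2)->(1,2) | p3:(2,3)->(1,3)
Step 2: p0:(3,3)->(2,3) | p1:escaped | p2:(1,2)->(0,2) | p3:(1,3)->(0,3)
Step 3: p0:(2,3)->(1,3) | p1:escaped | p2:(0,2)->(0,1)->EXIT | p3:(0,3)->(0,2)
Step 4: p0:(1,3)->(0,3) | p1:escaped | p2:escaped | p3:(0,2)->(0,1)->EXIT
Step 5: p0:(0,3)->(0,2) | p1:escaped | p2:escaped | p3:escaped
Step 6: p0:(0,2)->(0,1)->EXIT | p1:escaped | p2:escaped | p3:escaped
Exit steps: [6, 1, 3, 4]
First to escape: p1 at step 1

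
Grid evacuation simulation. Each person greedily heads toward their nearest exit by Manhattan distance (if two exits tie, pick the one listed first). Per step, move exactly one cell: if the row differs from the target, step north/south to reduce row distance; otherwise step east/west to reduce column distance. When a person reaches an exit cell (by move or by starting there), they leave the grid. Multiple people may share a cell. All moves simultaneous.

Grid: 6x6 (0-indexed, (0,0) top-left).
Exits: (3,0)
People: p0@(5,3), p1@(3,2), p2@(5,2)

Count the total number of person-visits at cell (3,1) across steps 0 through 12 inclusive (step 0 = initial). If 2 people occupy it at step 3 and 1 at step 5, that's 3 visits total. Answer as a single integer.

Answer: 3

Derivation:
Step 0: p0@(5,3) p1@(3,2) p2@(5,2) -> at (3,1): 0 [-], cum=0
Step 1: p0@(4,3) p1@(3,1) p2@(4,2) -> at (3,1): 1 [p1], cum=1
Step 2: p0@(3,3) p1@ESC p2@(3,2) -> at (3,1): 0 [-], cum=1
Step 3: p0@(3,2) p1@ESC p2@(3,1) -> at (3,1): 1 [p2], cum=2
Step 4: p0@(3,1) p1@ESC p2@ESC -> at (3,1): 1 [p0], cum=3
Step 5: p0@ESC p1@ESC p2@ESC -> at (3,1): 0 [-], cum=3
Total visits = 3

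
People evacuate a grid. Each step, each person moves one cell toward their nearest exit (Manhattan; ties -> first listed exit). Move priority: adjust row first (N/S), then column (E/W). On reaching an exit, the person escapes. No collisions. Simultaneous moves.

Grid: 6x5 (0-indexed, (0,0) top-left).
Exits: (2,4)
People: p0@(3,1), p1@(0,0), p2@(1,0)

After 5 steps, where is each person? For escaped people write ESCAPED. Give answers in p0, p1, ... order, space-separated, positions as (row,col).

Step 1: p0:(3,1)->(2,1) | p1:(0,0)->(1,0) | p2:(1,0)->(2,0)
Step 2: p0:(2,1)->(2,2) | p1:(1,0)->(2,0) | p2:(2,0)->(2,1)
Step 3: p0:(2,2)->(2,3) | p1:(2,0)->(2,1) | p2:(2,1)->(2,2)
Step 4: p0:(2,3)->(2,4)->EXIT | p1:(2,1)->(2,2) | p2:(2,2)->(2,3)
Step 5: p0:escaped | p1:(2,2)->(2,3) | p2:(2,3)->(2,4)->EXIT

ESCAPED (2,3) ESCAPED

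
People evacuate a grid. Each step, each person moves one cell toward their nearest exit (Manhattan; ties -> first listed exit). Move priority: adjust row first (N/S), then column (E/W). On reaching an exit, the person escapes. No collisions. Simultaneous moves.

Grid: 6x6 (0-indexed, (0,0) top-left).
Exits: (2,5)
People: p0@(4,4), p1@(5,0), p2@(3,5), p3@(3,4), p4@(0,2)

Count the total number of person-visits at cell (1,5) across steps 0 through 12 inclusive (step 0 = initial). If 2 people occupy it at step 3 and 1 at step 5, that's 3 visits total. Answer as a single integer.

Step 0: p0@(4,4) p1@(5,0) p2@(3,5) p3@(3,4) p4@(0,2) -> at (1,5): 0 [-], cum=0
Step 1: p0@(3,4) p1@(4,0) p2@ESC p3@(2,4) p4@(1,2) -> at (1,5): 0 [-], cum=0
Step 2: p0@(2,4) p1@(3,0) p2@ESC p3@ESC p4@(2,2) -> at (1,5): 0 [-], cum=0
Step 3: p0@ESC p1@(2,0) p2@ESC p3@ESC p4@(2,3) -> at (1,5): 0 [-], cum=0
Step 4: p0@ESC p1@(2,1) p2@ESC p3@ESC p4@(2,4) -> at (1,5): 0 [-], cum=0
Step 5: p0@ESC p1@(2,2) p2@ESC p3@ESC p4@ESC -> at (1,5): 0 [-], cum=0
Step 6: p0@ESC p1@(2,3) p2@ESC p3@ESC p4@ESC -> at (1,5): 0 [-], cum=0
Step 7: p0@ESC p1@(2,4) p2@ESC p3@ESC p4@ESC -> at (1,5): 0 [-], cum=0
Step 8: p0@ESC p1@ESC p2@ESC p3@ESC p4@ESC -> at (1,5): 0 [-], cum=0
Total visits = 0

Answer: 0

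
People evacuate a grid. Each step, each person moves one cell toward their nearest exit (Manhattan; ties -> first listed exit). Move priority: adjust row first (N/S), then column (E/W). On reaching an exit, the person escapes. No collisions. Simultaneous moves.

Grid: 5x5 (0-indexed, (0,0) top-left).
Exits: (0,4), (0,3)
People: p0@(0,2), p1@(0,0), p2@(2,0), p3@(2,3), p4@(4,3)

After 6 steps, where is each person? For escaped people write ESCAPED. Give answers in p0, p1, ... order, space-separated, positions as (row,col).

Step 1: p0:(0,2)->(0,3)->EXIT | p1:(0,0)->(0,1) | p2:(2,0)->(1,0) | p3:(2,3)->(1,3) | p4:(4,3)->(3,3)
Step 2: p0:escaped | p1:(0,1)->(0,2) | p2:(1,0)->(0,0) | p3:(1,3)->(0,3)->EXIT | p4:(3,3)->(2,3)
Step 3: p0:escaped | p1:(0,2)->(0,3)->EXIT | p2:(0,0)->(0,1) | p3:escaped | p4:(2,3)->(1,3)
Step 4: p0:escaped | p1:escaped | p2:(0,1)->(0,2) | p3:escaped | p4:(1,3)->(0,3)->EXIT
Step 5: p0:escaped | p1:escaped | p2:(0,2)->(0,3)->EXIT | p3:escaped | p4:escaped

ESCAPED ESCAPED ESCAPED ESCAPED ESCAPED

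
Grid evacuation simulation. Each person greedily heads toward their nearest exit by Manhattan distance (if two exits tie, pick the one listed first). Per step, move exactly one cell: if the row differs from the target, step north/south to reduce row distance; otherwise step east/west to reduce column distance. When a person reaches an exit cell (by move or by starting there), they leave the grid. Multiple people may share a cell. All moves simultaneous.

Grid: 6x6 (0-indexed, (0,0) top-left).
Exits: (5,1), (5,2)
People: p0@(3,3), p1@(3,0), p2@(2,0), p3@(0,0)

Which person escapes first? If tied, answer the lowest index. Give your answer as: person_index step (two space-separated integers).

Answer: 0 3

Derivation:
Step 1: p0:(3,3)->(4,3) | p1:(3,0)->(4,0) | p2:(2,0)->(3,0) | p3:(0,0)->(1,0)
Step 2: p0:(4,3)->(5,3) | p1:(4,0)->(5,0) | p2:(3,0)->(4,0) | p3:(1,0)->(2,0)
Step 3: p0:(5,3)->(5,2)->EXIT | p1:(5,0)->(5,1)->EXIT | p2:(4,0)->(5,0) | p3:(2,0)->(3,0)
Step 4: p0:escaped | p1:escaped | p2:(5,0)->(5,1)->EXIT | p3:(3,0)->(4,0)
Step 5: p0:escaped | p1:escaped | p2:escaped | p3:(4,0)->(5,0)
Step 6: p0:escaped | p1:escaped | p2:escaped | p3:(5,0)->(5,1)->EXIT
Exit steps: [3, 3, 4, 6]
First to escape: p0 at step 3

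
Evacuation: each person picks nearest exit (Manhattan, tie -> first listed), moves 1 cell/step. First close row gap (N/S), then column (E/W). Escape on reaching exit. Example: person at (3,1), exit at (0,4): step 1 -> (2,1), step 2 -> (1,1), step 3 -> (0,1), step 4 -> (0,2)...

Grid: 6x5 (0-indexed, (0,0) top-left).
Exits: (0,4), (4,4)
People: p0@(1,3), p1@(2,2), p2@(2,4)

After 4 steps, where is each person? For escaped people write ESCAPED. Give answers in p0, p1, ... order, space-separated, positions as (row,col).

Step 1: p0:(1,3)->(0,3) | p1:(2,2)->(1,2) | p2:(2,4)->(1,4)
Step 2: p0:(0,3)->(0,4)->EXIT | p1:(1,2)->(0,2) | p2:(1,4)->(0,4)->EXIT
Step 3: p0:escaped | p1:(0,2)->(0,3) | p2:escaped
Step 4: p0:escaped | p1:(0,3)->(0,4)->EXIT | p2:escaped

ESCAPED ESCAPED ESCAPED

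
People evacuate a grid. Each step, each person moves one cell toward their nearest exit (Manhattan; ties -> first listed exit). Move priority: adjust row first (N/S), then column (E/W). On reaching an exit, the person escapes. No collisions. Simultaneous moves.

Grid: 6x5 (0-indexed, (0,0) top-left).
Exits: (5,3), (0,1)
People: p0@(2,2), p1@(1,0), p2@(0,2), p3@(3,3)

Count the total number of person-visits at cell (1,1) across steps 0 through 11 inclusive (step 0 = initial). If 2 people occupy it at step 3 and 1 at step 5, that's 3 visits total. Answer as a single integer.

Step 0: p0@(2,2) p1@(1,0) p2@(0,2) p3@(3,3) -> at (1,1): 0 [-], cum=0
Step 1: p0@(1,2) p1@(0,0) p2@ESC p3@(4,3) -> at (1,1): 0 [-], cum=0
Step 2: p0@(0,2) p1@ESC p2@ESC p3@ESC -> at (1,1): 0 [-], cum=0
Step 3: p0@ESC p1@ESC p2@ESC p3@ESC -> at (1,1): 0 [-], cum=0
Total visits = 0

Answer: 0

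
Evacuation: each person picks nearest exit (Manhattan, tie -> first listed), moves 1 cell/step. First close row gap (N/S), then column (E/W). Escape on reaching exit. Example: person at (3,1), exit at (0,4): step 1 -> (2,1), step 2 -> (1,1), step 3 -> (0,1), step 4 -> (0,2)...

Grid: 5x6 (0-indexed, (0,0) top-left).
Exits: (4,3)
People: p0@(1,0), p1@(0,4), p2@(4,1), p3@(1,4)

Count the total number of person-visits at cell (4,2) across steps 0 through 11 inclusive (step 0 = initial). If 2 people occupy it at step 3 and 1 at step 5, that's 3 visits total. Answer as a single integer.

Step 0: p0@(1,0) p1@(0,4) p2@(4,1) p3@(1,4) -> at (4,2): 0 [-], cum=0
Step 1: p0@(2,0) p1@(1,4) p2@(4,2) p3@(2,4) -> at (4,2): 1 [p2], cum=1
Step 2: p0@(3,0) p1@(2,4) p2@ESC p3@(3,4) -> at (4,2): 0 [-], cum=1
Step 3: p0@(4,0) p1@(3,4) p2@ESC p3@(4,4) -> at (4,2): 0 [-], cum=1
Step 4: p0@(4,1) p1@(4,4) p2@ESC p3@ESC -> at (4,2): 0 [-], cum=1
Step 5: p0@(4,2) p1@ESC p2@ESC p3@ESC -> at (4,2): 1 [p0], cum=2
Step 6: p0@ESC p1@ESC p2@ESC p3@ESC -> at (4,2): 0 [-], cum=2
Total visits = 2

Answer: 2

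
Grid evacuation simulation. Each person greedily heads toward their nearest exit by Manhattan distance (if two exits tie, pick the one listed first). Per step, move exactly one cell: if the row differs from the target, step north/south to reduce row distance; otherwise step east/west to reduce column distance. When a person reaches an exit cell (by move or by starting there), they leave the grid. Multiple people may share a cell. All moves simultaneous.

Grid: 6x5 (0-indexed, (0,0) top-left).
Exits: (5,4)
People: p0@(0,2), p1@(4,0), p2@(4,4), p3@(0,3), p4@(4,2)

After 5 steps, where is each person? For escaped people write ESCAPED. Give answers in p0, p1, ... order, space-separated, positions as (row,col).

Step 1: p0:(0,2)->(1,2) | p1:(4,0)->(5,0) | p2:(4,4)->(5,4)->EXIT | p3:(0,3)->(1,3) | p4:(4,2)->(5,2)
Step 2: p0:(1,2)->(2,2) | p1:(5,0)->(5,1) | p2:escaped | p3:(1,3)->(2,3) | p4:(5,2)->(5,3)
Step 3: p0:(2,2)->(3,2) | p1:(5,1)->(5,2) | p2:escaped | p3:(2,3)->(3,3) | p4:(5,3)->(5,4)->EXIT
Step 4: p0:(3,2)->(4,2) | p1:(5,2)->(5,3) | p2:escaped | p3:(3,3)->(4,3) | p4:escaped
Step 5: p0:(4,2)->(5,2) | p1:(5,3)->(5,4)->EXIT | p2:escaped | p3:(4,3)->(5,3) | p4:escaped

(5,2) ESCAPED ESCAPED (5,3) ESCAPED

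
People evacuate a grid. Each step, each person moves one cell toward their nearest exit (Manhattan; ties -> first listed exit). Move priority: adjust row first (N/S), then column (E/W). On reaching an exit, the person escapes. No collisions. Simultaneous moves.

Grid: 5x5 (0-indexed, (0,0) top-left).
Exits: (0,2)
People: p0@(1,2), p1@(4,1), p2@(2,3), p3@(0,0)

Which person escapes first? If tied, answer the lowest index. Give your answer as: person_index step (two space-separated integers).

Step 1: p0:(1,2)->(0,2)->EXIT | p1:(4,1)->(3,1) | p2:(2,3)->(1,3) | p3:(0,0)->(0,1)
Step 2: p0:escaped | p1:(3,1)->(2,1) | p2:(1,3)->(0,3) | p3:(0,1)->(0,2)->EXIT
Step 3: p0:escaped | p1:(2,1)->(1,1) | p2:(0,3)->(0,2)->EXIT | p3:escaped
Step 4: p0:escaped | p1:(1,1)->(0,1) | p2:escaped | p3:escaped
Step 5: p0:escaped | p1:(0,1)->(0,2)->EXIT | p2:escaped | p3:escaped
Exit steps: [1, 5, 3, 2]
First to escape: p0 at step 1

Answer: 0 1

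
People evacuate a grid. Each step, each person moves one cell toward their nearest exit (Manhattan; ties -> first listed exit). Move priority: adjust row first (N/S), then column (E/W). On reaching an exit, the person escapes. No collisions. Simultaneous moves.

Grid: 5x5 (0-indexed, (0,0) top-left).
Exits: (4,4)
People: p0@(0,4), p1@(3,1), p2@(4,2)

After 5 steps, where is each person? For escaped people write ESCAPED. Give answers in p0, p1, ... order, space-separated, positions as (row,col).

Step 1: p0:(0,4)->(1,4) | p1:(3,1)->(4,1) | p2:(4,2)->(4,3)
Step 2: p0:(1,4)->(2,4) | p1:(4,1)->(4,2) | p2:(4,3)->(4,4)->EXIT
Step 3: p0:(2,4)->(3,4) | p1:(4,2)->(4,3) | p2:escaped
Step 4: p0:(3,4)->(4,4)->EXIT | p1:(4,3)->(4,4)->EXIT | p2:escaped

ESCAPED ESCAPED ESCAPED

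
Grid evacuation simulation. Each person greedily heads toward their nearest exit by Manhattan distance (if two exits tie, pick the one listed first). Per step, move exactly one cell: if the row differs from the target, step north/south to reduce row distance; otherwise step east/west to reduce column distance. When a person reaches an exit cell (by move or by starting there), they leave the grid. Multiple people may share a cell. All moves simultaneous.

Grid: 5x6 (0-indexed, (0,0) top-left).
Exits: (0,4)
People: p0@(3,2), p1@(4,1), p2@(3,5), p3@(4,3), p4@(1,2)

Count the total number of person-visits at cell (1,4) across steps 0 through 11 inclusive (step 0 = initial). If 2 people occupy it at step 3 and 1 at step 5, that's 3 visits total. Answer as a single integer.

Answer: 0

Derivation:
Step 0: p0@(3,2) p1@(4,1) p2@(3,5) p3@(4,3) p4@(1,2) -> at (1,4): 0 [-], cum=0
Step 1: p0@(2,2) p1@(3,1) p2@(2,5) p3@(3,3) p4@(0,2) -> at (1,4): 0 [-], cum=0
Step 2: p0@(1,2) p1@(2,1) p2@(1,5) p3@(2,3) p4@(0,3) -> at (1,4): 0 [-], cum=0
Step 3: p0@(0,2) p1@(1,1) p2@(0,5) p3@(1,3) p4@ESC -> at (1,4): 0 [-], cum=0
Step 4: p0@(0,3) p1@(0,1) p2@ESC p3@(0,3) p4@ESC -> at (1,4): 0 [-], cum=0
Step 5: p0@ESC p1@(0,2) p2@ESC p3@ESC p4@ESC -> at (1,4): 0 [-], cum=0
Step 6: p0@ESC p1@(0,3) p2@ESC p3@ESC p4@ESC -> at (1,4): 0 [-], cum=0
Step 7: p0@ESC p1@ESC p2@ESC p3@ESC p4@ESC -> at (1,4): 0 [-], cum=0
Total visits = 0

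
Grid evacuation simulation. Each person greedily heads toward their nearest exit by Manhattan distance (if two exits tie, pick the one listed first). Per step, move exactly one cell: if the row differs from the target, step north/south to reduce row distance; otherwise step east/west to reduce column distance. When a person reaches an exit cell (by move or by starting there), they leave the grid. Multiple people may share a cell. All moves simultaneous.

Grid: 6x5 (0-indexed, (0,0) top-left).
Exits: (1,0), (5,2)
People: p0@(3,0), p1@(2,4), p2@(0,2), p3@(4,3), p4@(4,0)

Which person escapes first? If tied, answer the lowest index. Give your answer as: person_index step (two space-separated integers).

Step 1: p0:(3,0)->(2,0) | p1:(2,4)->(1,4) | p2:(0,2)->(1,2) | p3:(4,3)->(5,3) | p4:(4,0)->(3,0)
Step 2: p0:(2,0)->(1,0)->EXIT | p1:(1,4)->(1,3) | p2:(1,2)->(1,1) | p3:(5,3)->(5,2)->EXIT | p4:(3,0)->(2,0)
Step 3: p0:escaped | p1:(1,3)->(1,2) | p2:(1,1)->(1,0)->EXIT | p3:escaped | p4:(2,0)->(1,0)->EXIT
Step 4: p0:escaped | p1:(1,2)->(1,1) | p2:escaped | p3:escaped | p4:escaped
Step 5: p0:escaped | p1:(1,1)->(1,0)->EXIT | p2:escaped | p3:escaped | p4:escaped
Exit steps: [2, 5, 3, 2, 3]
First to escape: p0 at step 2

Answer: 0 2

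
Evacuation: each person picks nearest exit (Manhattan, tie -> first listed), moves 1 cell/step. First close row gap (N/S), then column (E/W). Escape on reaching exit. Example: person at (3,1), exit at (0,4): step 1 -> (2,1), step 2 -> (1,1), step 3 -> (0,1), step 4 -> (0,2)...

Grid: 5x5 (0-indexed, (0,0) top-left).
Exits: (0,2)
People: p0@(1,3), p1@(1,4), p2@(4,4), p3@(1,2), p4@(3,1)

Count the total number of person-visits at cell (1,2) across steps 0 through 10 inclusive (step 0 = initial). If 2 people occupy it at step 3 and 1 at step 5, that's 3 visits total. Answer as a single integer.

Step 0: p0@(1,3) p1@(1,4) p2@(4,4) p3@(1,2) p4@(3,1) -> at (1,2): 1 [p3], cum=1
Step 1: p0@(0,3) p1@(0,4) p2@(3,4) p3@ESC p4@(2,1) -> at (1,2): 0 [-], cum=1
Step 2: p0@ESC p1@(0,3) p2@(2,4) p3@ESC p4@(1,1) -> at (1,2): 0 [-], cum=1
Step 3: p0@ESC p1@ESC p2@(1,4) p3@ESC p4@(0,1) -> at (1,2): 0 [-], cum=1
Step 4: p0@ESC p1@ESC p2@(0,4) p3@ESC p4@ESC -> at (1,2): 0 [-], cum=1
Step 5: p0@ESC p1@ESC p2@(0,3) p3@ESC p4@ESC -> at (1,2): 0 [-], cum=1
Step 6: p0@ESC p1@ESC p2@ESC p3@ESC p4@ESC -> at (1,2): 0 [-], cum=1
Total visits = 1

Answer: 1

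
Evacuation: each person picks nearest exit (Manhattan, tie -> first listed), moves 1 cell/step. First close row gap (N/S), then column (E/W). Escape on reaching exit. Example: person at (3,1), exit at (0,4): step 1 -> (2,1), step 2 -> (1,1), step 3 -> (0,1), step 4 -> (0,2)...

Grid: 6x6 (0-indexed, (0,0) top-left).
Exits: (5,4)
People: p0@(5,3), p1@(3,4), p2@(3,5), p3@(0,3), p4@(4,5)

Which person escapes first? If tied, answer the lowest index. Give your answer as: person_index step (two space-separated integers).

Answer: 0 1

Derivation:
Step 1: p0:(5,3)->(5,4)->EXIT | p1:(3,4)->(4,4) | p2:(3,5)->(4,5) | p3:(0,3)->(1,3) | p4:(4,5)->(5,5)
Step 2: p0:escaped | p1:(4,4)->(5,4)->EXIT | p2:(4,5)->(5,5) | p3:(1,3)->(2,3) | p4:(5,5)->(5,4)->EXIT
Step 3: p0:escaped | p1:escaped | p2:(5,5)->(5,4)->EXIT | p3:(2,3)->(3,3) | p4:escaped
Step 4: p0:escaped | p1:escaped | p2:escaped | p3:(3,3)->(4,3) | p4:escaped
Step 5: p0:escaped | p1:escaped | p2:escaped | p3:(4,3)->(5,3) | p4:escaped
Step 6: p0:escaped | p1:escaped | p2:escaped | p3:(5,3)->(5,4)->EXIT | p4:escaped
Exit steps: [1, 2, 3, 6, 2]
First to escape: p0 at step 1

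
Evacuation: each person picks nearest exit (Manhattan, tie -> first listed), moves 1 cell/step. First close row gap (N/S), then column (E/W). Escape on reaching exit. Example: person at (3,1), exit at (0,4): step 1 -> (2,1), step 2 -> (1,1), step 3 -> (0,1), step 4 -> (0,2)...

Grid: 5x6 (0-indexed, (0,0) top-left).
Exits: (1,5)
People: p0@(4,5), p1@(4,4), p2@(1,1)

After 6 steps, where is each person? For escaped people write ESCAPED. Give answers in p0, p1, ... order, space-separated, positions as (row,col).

Step 1: p0:(4,5)->(3,5) | p1:(4,4)->(3,4) | p2:(1,1)->(1,2)
Step 2: p0:(3,5)->(2,5) | p1:(3,4)->(2,4) | p2:(1,2)->(1,3)
Step 3: p0:(2,5)->(1,5)->EXIT | p1:(2,4)->(1,4) | p2:(1,3)->(1,4)
Step 4: p0:escaped | p1:(1,4)->(1,5)->EXIT | p2:(1,4)->(1,5)->EXIT

ESCAPED ESCAPED ESCAPED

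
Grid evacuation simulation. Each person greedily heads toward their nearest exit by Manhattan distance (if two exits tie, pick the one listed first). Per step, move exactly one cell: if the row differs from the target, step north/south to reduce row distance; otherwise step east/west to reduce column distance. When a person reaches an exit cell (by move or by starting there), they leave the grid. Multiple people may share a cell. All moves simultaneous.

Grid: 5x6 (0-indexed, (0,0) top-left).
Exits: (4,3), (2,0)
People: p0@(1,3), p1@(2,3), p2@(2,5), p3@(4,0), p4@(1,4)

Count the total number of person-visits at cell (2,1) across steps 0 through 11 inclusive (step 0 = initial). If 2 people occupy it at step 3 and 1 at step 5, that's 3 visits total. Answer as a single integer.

Answer: 0

Derivation:
Step 0: p0@(1,3) p1@(2,3) p2@(2,5) p3@(4,0) p4@(1,4) -> at (2,1): 0 [-], cum=0
Step 1: p0@(2,3) p1@(3,3) p2@(3,5) p3@(3,0) p4@(2,4) -> at (2,1): 0 [-], cum=0
Step 2: p0@(3,3) p1@ESC p2@(4,5) p3@ESC p4@(3,4) -> at (2,1): 0 [-], cum=0
Step 3: p0@ESC p1@ESC p2@(4,4) p3@ESC p4@(4,4) -> at (2,1): 0 [-], cum=0
Step 4: p0@ESC p1@ESC p2@ESC p3@ESC p4@ESC -> at (2,1): 0 [-], cum=0
Total visits = 0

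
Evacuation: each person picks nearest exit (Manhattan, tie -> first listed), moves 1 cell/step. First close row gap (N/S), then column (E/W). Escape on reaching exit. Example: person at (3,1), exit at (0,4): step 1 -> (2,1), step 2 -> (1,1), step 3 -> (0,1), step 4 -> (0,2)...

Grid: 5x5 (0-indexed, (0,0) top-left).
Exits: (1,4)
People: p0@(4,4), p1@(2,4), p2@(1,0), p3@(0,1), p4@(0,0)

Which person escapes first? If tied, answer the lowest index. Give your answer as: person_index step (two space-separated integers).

Answer: 1 1

Derivation:
Step 1: p0:(4,4)->(3,4) | p1:(2,4)->(1,4)->EXIT | p2:(1,0)->(1,1) | p3:(0,1)->(1,1) | p4:(0,0)->(1,0)
Step 2: p0:(3,4)->(2,4) | p1:escaped | p2:(1,1)->(1,2) | p3:(1,1)->(1,2) | p4:(1,0)->(1,1)
Step 3: p0:(2,4)->(1,4)->EXIT | p1:escaped | p2:(1,2)->(1,3) | p3:(1,2)->(1,3) | p4:(1,1)->(1,2)
Step 4: p0:escaped | p1:escaped | p2:(1,3)->(1,4)->EXIT | p3:(1,3)->(1,4)->EXIT | p4:(1,2)->(1,3)
Step 5: p0:escaped | p1:escaped | p2:escaped | p3:escaped | p4:(1,3)->(1,4)->EXIT
Exit steps: [3, 1, 4, 4, 5]
First to escape: p1 at step 1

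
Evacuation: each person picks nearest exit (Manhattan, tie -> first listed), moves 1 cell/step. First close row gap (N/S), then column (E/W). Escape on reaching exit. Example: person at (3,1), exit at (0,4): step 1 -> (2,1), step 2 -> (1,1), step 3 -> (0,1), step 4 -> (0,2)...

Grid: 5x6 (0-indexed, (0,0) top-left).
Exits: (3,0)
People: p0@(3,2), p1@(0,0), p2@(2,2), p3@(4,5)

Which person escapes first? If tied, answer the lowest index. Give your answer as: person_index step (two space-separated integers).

Step 1: p0:(3,2)->(3,1) | p1:(0,0)->(1,0) | p2:(2,2)->(3,2) | p3:(4,5)->(3,5)
Step 2: p0:(3,1)->(3,0)->EXIT | p1:(1,0)->(2,0) | p2:(3,2)->(3,1) | p3:(3,5)->(3,4)
Step 3: p0:escaped | p1:(2,0)->(3,0)->EXIT | p2:(3,1)->(3,0)->EXIT | p3:(3,4)->(3,3)
Step 4: p0:escaped | p1:escaped | p2:escaped | p3:(3,3)->(3,2)
Step 5: p0:escaped | p1:escaped | p2:escaped | p3:(3,2)->(3,1)
Step 6: p0:escaped | p1:escaped | p2:escaped | p3:(3,1)->(3,0)->EXIT
Exit steps: [2, 3, 3, 6]
First to escape: p0 at step 2

Answer: 0 2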